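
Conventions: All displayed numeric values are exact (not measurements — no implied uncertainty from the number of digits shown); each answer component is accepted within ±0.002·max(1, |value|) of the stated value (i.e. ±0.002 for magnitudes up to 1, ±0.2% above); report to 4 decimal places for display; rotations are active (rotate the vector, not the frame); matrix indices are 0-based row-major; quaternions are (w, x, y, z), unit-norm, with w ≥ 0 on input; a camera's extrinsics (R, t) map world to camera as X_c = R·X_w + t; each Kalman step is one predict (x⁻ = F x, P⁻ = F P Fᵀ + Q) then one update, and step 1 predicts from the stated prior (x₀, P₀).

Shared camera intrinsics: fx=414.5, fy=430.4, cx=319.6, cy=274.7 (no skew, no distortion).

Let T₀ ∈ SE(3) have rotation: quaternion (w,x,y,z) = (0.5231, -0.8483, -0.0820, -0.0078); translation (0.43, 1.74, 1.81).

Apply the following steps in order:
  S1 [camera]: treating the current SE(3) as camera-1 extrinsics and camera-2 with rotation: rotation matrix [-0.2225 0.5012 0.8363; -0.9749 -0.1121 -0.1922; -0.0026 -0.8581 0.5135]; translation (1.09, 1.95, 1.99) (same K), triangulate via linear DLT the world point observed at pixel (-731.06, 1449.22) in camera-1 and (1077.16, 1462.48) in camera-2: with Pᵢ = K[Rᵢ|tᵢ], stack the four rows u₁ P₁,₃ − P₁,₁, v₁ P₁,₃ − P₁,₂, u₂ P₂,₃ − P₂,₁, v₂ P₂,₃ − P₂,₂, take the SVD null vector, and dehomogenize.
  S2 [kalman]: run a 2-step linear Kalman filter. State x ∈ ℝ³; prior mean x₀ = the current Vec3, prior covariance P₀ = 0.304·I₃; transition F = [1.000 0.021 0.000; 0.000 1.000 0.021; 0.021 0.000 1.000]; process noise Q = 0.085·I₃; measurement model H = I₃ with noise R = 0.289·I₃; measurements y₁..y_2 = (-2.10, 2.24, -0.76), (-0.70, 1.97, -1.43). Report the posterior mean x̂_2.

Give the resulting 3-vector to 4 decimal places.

after S1 (triangulate): (-1.8717, 1.0537, 0.4018)
after S2 (kf_track): (-1.3767, 1.8404, -0.8288)

result = (-1.3767, 1.8404, -0.8288)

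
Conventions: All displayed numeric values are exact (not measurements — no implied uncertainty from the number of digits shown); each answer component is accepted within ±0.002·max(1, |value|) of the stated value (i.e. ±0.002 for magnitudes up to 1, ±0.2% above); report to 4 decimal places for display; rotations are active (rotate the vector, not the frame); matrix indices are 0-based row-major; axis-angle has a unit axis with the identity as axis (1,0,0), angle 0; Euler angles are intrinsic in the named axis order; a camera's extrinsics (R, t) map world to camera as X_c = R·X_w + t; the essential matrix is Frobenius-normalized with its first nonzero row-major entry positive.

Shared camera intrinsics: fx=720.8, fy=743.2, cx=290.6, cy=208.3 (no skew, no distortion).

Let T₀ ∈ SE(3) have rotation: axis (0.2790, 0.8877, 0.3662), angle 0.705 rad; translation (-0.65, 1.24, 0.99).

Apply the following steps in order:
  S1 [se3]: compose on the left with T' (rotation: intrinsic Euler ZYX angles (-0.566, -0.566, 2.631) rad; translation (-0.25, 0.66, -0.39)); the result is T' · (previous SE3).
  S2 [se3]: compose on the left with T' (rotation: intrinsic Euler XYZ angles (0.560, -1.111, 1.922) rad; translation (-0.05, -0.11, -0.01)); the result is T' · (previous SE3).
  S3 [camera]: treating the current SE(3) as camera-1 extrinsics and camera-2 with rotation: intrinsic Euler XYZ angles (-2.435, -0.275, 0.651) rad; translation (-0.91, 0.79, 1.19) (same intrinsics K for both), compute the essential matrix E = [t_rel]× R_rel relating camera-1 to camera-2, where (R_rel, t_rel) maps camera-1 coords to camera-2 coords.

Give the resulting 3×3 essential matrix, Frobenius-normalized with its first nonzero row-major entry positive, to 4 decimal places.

after S1 (compose_se3): R=[0.2784 -0.7469 0.6038; -0.1643 -0.6564 -0.7363; 0.9463 0.1058 -0.3055], t=(-1.4360, -0.4414, -0.9561)
after S2 (compose_se3): R=[-0.8221 0.2927 0.4884; 0.0185 -0.8435 0.5367; 0.5691 0.4503 0.6881], t=(1.2100, -1.3308, -0.3153)
after S3 (essential): [0.1151 0.3193 0.5634; 0.2738 -0.1261 -0.2547; -0.6408 -0.0299 0.0109]

matrix = [0.1151 0.3193 0.5634; 0.2738 -0.1261 -0.2547; -0.6408 -0.0299 0.0109]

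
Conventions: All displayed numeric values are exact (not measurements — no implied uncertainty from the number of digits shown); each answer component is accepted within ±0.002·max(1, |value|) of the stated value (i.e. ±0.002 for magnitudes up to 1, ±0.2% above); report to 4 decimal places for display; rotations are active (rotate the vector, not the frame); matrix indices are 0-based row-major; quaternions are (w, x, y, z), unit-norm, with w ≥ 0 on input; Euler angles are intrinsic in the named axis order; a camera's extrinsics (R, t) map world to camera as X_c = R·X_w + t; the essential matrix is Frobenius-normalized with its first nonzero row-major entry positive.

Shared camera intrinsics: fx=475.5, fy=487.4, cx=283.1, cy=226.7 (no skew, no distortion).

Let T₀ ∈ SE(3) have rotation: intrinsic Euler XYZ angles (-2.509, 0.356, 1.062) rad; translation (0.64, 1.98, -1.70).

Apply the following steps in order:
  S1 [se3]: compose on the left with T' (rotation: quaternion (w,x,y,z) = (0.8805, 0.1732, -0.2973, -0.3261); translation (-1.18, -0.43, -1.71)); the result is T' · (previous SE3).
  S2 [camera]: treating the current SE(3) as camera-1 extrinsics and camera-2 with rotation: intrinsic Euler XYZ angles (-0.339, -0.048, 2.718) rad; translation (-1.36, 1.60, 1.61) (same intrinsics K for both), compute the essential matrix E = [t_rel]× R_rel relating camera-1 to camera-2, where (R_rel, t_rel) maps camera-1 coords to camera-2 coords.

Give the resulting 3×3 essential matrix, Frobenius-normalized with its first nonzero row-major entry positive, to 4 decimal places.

matrix = [0.6117 0.3021 -0.1630; 0.0779 -0.0068 -0.1023; -0.0066 -0.3437 -0.6110]

after S1 (compose_se3): R=[0.1410 -0.2605 0.9551; -0.8524 0.4588 0.2510; -0.5036 -0.8495 -0.1574], t=(1.2259, 0.7655, -1.7569)
after S2 (essential): [0.6117 0.3021 -0.1630; 0.0779 -0.0068 -0.1023; -0.0066 -0.3437 -0.6110]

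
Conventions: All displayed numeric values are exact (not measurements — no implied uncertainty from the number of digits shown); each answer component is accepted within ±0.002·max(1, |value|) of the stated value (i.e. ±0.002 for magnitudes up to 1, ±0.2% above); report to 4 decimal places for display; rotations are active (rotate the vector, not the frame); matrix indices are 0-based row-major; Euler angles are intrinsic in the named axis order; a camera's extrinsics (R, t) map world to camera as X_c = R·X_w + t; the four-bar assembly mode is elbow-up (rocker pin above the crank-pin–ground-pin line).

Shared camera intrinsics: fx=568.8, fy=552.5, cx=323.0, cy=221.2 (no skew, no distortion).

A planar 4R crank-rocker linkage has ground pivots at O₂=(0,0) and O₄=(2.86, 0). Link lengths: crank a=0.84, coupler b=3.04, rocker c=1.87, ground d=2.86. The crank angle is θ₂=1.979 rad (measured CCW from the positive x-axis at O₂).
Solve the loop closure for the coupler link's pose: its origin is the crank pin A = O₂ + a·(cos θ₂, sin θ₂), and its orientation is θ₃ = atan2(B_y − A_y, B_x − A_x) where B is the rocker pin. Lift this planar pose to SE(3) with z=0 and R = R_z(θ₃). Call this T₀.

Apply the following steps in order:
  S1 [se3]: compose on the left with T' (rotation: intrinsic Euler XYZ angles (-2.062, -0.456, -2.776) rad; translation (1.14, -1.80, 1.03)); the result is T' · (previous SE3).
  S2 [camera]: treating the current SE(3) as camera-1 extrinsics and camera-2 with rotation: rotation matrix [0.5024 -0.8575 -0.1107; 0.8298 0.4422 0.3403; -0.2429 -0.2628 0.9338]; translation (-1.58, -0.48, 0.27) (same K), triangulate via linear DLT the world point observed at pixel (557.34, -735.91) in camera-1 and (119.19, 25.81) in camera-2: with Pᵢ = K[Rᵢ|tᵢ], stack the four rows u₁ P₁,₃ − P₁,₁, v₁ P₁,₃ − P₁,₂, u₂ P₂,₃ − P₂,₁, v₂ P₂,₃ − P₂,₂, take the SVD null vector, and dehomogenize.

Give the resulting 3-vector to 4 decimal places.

source (fourbar_fk): coupler pose = R=[0.9364 -0.3509 0.0000; 0.3509 0.9364 0.0000; 0.0000 0.0000 1.0000], t=(-0.3334, 0.7710, 0.0000)
after S1 (compose_se3): R=[-0.6726 0.5948 -0.4404; 0.0216 0.6106 0.7917; 0.7397 0.5229 -0.4235], t=(1.6671, -1.2887, 1.4378)
after S2 (triangulate): (0.4415, -1.1992, 0.7083)

result = (0.4415, -1.1992, 0.7083)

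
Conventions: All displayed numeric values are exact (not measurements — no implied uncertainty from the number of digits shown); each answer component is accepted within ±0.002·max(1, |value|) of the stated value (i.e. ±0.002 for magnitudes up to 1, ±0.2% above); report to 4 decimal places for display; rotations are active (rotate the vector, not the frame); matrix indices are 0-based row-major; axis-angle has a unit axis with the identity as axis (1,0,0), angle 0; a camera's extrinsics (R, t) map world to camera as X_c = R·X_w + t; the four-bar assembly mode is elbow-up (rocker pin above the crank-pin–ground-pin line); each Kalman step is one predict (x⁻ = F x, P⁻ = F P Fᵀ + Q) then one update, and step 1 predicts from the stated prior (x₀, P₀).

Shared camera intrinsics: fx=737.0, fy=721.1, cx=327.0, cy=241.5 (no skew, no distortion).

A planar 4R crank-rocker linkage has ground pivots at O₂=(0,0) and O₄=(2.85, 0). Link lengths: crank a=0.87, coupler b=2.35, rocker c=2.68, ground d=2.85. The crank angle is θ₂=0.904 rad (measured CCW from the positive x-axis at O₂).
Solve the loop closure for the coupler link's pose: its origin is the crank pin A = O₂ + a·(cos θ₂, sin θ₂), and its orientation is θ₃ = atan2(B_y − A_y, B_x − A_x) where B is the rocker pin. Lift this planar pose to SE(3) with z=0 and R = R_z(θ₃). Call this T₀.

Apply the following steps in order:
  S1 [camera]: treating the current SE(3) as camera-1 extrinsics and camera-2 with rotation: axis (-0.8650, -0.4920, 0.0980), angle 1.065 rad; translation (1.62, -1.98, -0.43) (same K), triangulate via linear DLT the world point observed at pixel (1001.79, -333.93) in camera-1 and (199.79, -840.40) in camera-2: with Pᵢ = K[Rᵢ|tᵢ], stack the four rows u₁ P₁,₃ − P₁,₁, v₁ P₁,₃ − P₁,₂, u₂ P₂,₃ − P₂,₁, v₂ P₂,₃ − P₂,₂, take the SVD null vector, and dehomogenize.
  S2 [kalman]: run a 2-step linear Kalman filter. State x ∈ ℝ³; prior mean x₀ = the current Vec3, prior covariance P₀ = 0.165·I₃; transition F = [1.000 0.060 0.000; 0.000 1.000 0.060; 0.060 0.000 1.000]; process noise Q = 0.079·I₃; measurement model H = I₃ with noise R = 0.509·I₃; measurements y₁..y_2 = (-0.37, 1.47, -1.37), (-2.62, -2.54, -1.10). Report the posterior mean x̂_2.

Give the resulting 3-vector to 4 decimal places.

result = (-1.5061, -1.3862, 0.0019)

source (fourbar_fk): coupler pose = R=[0.6153 -0.7883 0.0000; 0.7883 0.6153 0.0000; 0.0000 0.0000 1.0000], t=(0.5381, 0.6837, 0.0000)
after S1 (triangulate): (-0.9768, -1.9667, 1.6246)
after S2 (kf_track): (-1.5061, -1.3862, 0.0019)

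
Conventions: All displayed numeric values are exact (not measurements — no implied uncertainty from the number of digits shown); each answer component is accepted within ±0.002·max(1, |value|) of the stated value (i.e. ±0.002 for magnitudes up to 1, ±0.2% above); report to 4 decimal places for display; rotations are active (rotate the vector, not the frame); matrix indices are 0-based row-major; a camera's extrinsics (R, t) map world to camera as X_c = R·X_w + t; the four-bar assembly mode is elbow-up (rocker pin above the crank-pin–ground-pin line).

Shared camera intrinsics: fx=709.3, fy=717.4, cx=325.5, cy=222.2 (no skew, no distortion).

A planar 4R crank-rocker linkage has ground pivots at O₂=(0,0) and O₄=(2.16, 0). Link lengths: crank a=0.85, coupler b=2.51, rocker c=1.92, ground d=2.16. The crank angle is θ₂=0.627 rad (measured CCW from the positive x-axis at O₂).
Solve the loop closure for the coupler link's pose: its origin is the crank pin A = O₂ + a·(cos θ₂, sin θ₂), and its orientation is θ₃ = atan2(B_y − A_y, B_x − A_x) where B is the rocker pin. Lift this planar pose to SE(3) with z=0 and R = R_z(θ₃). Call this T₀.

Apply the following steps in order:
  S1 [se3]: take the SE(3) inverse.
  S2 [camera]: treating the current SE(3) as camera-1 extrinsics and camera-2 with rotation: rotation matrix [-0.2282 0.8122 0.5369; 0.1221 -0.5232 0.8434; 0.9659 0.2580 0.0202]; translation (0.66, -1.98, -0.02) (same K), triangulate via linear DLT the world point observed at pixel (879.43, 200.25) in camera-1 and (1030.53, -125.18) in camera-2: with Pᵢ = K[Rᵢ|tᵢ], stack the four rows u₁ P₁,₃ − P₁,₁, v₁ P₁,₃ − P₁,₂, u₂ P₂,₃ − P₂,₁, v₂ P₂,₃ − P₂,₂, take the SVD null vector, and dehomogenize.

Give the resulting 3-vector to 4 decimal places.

result = (1.7906, 1.1072, 1.6110)

source (fourbar_fk): coupler pose = R=[0.8559 -0.5172 0.0000; 0.5172 0.8559 0.0000; 0.0000 0.0000 1.0000], t=(0.6883, 0.4987, 0.0000)
after S1 (invert_se3): R=[0.8559 0.5172 0.0000; -0.5172 0.8559 0.0000; 0.0000 0.0000 1.0000], t=(-0.8470, -0.0708, 0.0000)
after S2 (triangulate): (1.7906, 1.1072, 1.6110)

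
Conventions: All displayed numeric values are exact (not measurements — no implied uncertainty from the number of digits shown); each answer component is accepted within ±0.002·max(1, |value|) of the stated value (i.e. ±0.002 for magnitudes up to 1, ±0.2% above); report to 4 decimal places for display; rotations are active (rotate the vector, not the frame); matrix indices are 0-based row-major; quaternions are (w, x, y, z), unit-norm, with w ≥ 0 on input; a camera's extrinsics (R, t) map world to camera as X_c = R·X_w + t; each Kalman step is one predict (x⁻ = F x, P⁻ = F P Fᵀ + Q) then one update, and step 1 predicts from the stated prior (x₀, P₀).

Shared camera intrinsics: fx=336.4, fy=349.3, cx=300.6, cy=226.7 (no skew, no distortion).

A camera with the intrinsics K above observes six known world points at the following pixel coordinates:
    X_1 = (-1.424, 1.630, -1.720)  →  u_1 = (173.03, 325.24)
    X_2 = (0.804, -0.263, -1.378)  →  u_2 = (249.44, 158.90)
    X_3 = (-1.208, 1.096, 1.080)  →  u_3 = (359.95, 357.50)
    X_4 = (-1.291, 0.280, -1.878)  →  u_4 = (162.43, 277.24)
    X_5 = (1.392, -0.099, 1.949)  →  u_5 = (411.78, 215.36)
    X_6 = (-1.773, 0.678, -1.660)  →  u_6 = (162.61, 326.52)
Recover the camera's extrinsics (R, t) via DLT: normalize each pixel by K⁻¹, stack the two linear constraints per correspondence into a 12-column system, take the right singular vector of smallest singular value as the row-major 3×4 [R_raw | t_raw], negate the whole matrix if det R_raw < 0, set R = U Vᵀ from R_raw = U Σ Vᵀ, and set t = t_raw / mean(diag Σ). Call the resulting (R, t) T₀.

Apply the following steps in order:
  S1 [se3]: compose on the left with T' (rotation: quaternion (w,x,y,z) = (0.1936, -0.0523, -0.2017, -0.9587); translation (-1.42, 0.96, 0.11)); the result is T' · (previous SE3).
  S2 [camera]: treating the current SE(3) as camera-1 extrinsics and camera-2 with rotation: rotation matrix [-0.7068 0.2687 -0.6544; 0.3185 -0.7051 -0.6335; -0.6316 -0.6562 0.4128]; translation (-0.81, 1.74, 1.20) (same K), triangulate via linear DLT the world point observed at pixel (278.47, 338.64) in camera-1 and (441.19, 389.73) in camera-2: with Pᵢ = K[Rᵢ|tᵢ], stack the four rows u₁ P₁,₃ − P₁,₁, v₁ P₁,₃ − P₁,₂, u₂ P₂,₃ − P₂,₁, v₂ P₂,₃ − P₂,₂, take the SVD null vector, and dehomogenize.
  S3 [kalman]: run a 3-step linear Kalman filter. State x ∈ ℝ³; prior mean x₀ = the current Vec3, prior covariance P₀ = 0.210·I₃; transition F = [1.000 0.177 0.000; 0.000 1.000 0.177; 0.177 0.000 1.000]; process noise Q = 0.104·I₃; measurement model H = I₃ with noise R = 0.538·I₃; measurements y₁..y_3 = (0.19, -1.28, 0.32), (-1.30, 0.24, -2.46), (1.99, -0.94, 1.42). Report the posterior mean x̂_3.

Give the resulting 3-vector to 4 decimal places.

result = (0.1233, -0.1940, -0.2240)

source (pnp_recover): camera pose = R=[0.4115 0.3866 0.8254; -0.9070 0.0851 0.4124; 0.0892 -0.9183 0.3857], t=(0.0701, 0.2500, 5.7324)
after S1 (compose_se3): R=[-0.7323 -0.3425 -0.5887; 0.6575 -0.5809 -0.4799; -0.1776 -0.7384 0.6505], t=(-1.2592, 3.0575, 5.4487)
after S2 (triangulate): (-1.5615, 0.8942, -0.1627)
after S3 (kf_track): (0.1233, -0.1940, -0.2240)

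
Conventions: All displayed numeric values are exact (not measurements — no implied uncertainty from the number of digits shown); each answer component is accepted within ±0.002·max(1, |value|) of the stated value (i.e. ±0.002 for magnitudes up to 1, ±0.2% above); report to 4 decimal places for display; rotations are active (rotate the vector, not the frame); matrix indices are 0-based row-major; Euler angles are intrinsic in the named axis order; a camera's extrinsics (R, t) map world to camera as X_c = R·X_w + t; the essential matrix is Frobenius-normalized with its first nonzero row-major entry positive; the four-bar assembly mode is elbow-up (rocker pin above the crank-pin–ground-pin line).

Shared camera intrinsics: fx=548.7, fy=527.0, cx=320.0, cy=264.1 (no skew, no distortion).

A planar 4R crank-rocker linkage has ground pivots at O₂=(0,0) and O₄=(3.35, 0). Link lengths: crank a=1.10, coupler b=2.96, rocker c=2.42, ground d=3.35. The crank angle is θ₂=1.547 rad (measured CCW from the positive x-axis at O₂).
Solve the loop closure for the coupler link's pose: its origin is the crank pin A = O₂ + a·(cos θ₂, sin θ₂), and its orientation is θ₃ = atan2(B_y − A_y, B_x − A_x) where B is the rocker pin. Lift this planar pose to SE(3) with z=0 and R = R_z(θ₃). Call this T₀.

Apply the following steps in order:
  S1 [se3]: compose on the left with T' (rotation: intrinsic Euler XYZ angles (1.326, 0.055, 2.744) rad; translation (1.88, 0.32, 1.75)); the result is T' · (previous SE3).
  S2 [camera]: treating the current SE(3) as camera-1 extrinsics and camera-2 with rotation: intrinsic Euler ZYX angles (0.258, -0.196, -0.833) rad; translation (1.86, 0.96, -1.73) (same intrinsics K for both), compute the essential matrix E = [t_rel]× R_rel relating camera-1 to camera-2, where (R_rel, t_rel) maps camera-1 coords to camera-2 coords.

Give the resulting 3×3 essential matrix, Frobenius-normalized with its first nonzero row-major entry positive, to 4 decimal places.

matrix = [0.1176 0.4295 -0.0610; -0.4397 -0.1701 0.4473; -0.1653 0.5303 0.2589]

source (fourbar_fk): coupler pose = R=[0.9087 -0.4175 0.0000; 0.4175 0.9087 0.0000; 0.0000 0.0000 1.0000], t=(0.0262, 1.0997, 0.0000)
after S1 (compose_se3): R=[-0.9979 0.0330 0.0550; -0.0613 -0.2405 -0.9687; -0.0188 -0.9701 0.2420], t=(1.4307, 0.0527, 0.7821)
after S2 (essential): [0.1176 0.4295 -0.0610; -0.4397 -0.1701 0.4473; -0.1653 0.5303 0.2589]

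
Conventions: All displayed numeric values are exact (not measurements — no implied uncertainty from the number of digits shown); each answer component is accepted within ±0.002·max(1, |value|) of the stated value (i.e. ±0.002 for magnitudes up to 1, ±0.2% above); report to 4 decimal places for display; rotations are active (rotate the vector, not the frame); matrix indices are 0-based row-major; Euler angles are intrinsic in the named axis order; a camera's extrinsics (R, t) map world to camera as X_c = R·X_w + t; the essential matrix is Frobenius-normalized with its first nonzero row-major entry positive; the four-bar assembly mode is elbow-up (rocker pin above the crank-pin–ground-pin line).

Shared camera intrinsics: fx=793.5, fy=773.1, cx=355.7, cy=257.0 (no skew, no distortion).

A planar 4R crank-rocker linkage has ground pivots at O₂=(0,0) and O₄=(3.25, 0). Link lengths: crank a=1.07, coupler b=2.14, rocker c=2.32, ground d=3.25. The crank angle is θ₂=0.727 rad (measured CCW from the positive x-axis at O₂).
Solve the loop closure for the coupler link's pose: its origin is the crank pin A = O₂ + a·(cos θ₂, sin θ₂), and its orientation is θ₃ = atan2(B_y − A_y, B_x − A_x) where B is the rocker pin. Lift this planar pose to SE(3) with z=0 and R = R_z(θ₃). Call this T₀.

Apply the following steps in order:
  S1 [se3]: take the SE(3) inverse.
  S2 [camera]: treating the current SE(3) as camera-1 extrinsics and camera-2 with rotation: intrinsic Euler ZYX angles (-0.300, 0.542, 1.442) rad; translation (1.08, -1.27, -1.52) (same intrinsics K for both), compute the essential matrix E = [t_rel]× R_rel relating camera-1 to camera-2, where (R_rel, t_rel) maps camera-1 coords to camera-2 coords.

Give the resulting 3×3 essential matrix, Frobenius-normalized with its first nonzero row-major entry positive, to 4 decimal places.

source (fourbar_fk): coupler pose = R=[0.7396 -0.6731 0.0000; 0.6731 0.7396 0.0000; 0.0000 0.0000 1.0000], t=(0.7995, 0.7112, 0.0000)
after S1 (invert_se3): R=[0.7396 0.6731 0.0000; -0.6731 0.7396 0.0000; 0.0000 0.0000 1.0000], t=(-1.0699, 0.0122, 0.0000)
after S2 (essential): [0.1359 0.3061 0.3526; 0.4080 0.4486 -0.0178; -0.2428 -0.0180 0.5798]

matrix = [0.1359 0.3061 0.3526; 0.4080 0.4486 -0.0178; -0.2428 -0.0180 0.5798]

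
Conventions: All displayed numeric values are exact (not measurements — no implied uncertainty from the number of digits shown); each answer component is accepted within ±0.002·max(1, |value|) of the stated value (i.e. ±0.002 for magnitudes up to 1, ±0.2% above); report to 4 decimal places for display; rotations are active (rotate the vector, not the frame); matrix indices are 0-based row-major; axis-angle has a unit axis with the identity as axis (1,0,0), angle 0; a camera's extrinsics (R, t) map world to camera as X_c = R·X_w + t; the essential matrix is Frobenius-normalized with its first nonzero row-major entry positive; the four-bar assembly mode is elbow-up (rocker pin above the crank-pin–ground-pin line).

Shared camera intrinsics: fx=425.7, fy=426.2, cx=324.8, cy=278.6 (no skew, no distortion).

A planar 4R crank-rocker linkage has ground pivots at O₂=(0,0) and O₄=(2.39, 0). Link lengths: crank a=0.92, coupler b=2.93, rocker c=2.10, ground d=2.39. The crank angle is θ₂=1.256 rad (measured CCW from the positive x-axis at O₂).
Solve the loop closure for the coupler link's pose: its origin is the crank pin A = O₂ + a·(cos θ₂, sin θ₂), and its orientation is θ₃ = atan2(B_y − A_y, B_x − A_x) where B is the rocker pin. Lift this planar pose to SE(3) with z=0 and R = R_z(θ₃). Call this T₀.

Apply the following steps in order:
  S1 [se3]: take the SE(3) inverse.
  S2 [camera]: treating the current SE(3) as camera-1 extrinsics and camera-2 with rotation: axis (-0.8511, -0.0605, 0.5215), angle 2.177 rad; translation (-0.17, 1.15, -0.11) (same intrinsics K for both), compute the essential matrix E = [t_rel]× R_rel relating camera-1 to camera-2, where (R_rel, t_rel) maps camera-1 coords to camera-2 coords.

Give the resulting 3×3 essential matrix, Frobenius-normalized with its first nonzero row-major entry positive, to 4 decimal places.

source (fourbar_fk): coupler pose = R=[0.9213 -0.3889 0.0000; 0.3889 0.9213 0.0000; 0.0000 0.0000 1.0000], t=(0.2849, 0.8748, 0.0000)
after S1 (invert_se3): R=[0.9213 0.3889 0.0000; -0.3889 0.9213 0.0000; 0.0000 0.0000 1.0000], t=(-0.6026, -0.6952, 0.0000)
after S2 (essential): [0.2616 0.5700 -0.2773; 0.3561 -0.2078 -0.3665; 0.2145 -0.3631 -0.2181]

matrix = [0.2616 0.5700 -0.2773; 0.3561 -0.2078 -0.3665; 0.2145 -0.3631 -0.2181]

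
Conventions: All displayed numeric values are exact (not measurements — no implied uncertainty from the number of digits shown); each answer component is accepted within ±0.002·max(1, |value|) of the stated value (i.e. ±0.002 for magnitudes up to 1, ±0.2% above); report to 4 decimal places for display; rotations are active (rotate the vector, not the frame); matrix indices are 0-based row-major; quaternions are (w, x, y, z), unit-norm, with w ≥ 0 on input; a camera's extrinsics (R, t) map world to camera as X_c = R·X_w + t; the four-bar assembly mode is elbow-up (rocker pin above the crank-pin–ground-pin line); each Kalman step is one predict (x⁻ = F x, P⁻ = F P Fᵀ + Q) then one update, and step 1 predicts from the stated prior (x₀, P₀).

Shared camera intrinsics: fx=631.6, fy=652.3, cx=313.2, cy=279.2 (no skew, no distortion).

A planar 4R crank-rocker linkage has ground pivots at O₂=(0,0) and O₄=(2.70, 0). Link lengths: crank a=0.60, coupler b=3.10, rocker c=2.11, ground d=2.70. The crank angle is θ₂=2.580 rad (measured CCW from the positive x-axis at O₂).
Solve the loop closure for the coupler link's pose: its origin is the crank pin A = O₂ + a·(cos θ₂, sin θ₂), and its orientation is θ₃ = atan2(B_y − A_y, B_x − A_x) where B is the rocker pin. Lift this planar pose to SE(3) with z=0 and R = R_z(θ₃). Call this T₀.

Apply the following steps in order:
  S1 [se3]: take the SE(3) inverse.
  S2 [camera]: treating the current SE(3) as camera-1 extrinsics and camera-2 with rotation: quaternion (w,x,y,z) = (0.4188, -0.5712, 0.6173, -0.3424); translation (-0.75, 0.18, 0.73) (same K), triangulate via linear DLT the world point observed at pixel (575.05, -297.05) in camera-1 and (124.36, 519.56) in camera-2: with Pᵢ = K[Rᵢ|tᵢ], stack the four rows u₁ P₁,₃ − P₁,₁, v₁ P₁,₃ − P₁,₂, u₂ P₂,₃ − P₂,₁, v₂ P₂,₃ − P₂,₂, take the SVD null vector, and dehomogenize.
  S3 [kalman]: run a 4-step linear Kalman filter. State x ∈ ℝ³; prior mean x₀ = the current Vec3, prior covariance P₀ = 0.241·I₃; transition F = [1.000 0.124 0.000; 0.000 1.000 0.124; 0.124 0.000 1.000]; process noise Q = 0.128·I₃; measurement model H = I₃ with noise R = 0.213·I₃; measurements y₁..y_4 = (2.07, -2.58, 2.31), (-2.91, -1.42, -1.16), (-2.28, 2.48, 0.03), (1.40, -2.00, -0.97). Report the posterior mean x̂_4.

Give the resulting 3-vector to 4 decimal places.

result = (-0.1095, -0.7323, -0.5854)

source (fourbar_fk): coupler pose = R=[0.8365 -0.5480 0.0000; 0.5480 0.8365 0.0000; 0.0000 0.0000 1.0000], t=(-0.5078, 0.3195, 0.0000)
after S1 (invert_se3): R=[0.8365 0.5480 0.0000; -0.5480 0.8365 0.0000; 0.0000 0.0000 1.0000], t=(0.2497, -0.5456, 0.0000)
after S2 (triangulate): (0.0428, -0.0196, 0.6627)
after S3 (kf_track): (-0.1095, -0.7323, -0.5854)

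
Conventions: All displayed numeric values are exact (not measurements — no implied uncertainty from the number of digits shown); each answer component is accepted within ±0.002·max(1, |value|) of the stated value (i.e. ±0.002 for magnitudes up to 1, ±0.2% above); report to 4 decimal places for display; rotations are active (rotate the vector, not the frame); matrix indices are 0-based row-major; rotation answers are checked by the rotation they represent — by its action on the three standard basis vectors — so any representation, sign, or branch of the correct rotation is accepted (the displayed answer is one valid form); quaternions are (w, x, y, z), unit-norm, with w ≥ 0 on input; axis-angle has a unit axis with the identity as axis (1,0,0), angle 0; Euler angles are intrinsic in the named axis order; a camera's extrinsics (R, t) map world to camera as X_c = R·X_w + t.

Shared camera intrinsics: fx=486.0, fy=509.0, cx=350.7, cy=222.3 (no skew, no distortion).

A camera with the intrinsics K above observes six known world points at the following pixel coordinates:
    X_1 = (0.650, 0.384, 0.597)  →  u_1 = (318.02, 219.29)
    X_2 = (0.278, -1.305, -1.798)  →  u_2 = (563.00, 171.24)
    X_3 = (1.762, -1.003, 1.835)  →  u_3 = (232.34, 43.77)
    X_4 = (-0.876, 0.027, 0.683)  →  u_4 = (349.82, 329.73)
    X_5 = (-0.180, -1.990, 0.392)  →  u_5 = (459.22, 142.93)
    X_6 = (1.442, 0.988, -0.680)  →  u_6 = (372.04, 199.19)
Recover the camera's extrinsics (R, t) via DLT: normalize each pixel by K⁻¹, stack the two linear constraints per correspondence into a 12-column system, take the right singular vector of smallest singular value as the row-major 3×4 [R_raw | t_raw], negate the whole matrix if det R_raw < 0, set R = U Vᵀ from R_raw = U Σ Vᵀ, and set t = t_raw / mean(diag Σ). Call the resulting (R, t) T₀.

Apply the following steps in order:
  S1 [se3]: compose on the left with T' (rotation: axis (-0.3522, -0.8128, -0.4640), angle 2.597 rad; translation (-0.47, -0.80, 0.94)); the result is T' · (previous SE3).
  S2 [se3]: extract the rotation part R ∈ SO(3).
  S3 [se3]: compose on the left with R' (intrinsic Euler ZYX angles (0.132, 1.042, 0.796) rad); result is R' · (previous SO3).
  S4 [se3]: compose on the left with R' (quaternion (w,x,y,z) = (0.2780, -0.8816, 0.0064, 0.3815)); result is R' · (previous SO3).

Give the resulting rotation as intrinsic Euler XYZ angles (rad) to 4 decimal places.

source (pnp_recover): camera pose = R=[-0.2198 -0.3887 -0.8948; -0.8406 0.5408 -0.0284; 0.4950 0.7459 -0.4456], t=(0.4199, 0.3200, 5.6998)
after S1 (compose_se3): R=[-0.5695 0.5723 0.5900; 0.0614 0.7454 -0.6638; -0.8197 -0.3418 -0.4597], t=(-1.1577, 4.4690, -1.1887)
after S2 (rot_of_se3): [-0.5695 0.5723 0.5900; 0.0614 0.7454 -0.6638; -0.8197 -0.3418 -0.4597]
after S3 (compose_so3): [-0.8208 0.4367 -0.3683; 0.5252 0.8304 -0.1860; 0.2246 -0.3461 -0.9109]
after S4 (compose_so3): [-0.8494 0.3556 0.3899; -0.4976 -0.7856 -0.3676; 0.1756 -0.5063 0.8443]

rotation (euler_xyz) = (0.4107, 0.4006, -2.7452)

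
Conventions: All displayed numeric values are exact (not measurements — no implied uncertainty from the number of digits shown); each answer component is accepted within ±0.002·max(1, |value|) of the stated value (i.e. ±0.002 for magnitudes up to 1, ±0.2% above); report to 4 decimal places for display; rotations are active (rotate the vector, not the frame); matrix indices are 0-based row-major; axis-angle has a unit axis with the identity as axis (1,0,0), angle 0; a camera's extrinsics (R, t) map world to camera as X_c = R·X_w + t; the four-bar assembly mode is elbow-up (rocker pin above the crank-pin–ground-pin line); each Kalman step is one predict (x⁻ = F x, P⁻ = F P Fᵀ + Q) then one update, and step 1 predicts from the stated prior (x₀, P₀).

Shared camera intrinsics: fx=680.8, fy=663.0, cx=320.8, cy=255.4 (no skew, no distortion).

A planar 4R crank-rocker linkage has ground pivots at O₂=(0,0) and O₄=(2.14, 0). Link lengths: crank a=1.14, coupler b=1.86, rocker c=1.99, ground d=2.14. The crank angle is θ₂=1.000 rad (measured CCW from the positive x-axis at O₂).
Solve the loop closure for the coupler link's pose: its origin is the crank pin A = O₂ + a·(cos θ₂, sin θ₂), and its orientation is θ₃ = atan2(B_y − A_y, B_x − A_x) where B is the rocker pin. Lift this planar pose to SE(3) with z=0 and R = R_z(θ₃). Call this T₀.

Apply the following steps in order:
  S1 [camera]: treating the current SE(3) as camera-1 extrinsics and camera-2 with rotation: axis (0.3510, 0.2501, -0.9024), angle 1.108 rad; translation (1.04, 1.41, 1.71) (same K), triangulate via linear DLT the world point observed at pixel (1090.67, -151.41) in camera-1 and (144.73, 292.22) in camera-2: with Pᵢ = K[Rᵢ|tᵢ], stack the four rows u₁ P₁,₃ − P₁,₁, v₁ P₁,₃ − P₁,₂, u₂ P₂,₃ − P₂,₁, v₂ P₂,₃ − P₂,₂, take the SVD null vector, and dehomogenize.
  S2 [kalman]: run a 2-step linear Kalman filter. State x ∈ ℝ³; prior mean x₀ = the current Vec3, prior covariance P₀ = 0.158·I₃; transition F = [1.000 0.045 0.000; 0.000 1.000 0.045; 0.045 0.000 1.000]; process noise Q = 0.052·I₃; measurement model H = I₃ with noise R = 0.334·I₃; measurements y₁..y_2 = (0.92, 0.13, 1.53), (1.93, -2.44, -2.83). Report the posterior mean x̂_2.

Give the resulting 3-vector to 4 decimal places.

source (fourbar_fk): coupler pose = R=[0.8325 -0.5541 0.0000; 0.5541 0.8325 0.0000; 0.0000 0.0000 1.0000], t=(0.6159, 0.9593, 0.0000)
after S1 (triangulate): (-0.2780, -1.9064, 1.2741)
after S2 (kf_track): (0.6846, -1.5383, -0.0849)

result = (0.6846, -1.5383, -0.0849)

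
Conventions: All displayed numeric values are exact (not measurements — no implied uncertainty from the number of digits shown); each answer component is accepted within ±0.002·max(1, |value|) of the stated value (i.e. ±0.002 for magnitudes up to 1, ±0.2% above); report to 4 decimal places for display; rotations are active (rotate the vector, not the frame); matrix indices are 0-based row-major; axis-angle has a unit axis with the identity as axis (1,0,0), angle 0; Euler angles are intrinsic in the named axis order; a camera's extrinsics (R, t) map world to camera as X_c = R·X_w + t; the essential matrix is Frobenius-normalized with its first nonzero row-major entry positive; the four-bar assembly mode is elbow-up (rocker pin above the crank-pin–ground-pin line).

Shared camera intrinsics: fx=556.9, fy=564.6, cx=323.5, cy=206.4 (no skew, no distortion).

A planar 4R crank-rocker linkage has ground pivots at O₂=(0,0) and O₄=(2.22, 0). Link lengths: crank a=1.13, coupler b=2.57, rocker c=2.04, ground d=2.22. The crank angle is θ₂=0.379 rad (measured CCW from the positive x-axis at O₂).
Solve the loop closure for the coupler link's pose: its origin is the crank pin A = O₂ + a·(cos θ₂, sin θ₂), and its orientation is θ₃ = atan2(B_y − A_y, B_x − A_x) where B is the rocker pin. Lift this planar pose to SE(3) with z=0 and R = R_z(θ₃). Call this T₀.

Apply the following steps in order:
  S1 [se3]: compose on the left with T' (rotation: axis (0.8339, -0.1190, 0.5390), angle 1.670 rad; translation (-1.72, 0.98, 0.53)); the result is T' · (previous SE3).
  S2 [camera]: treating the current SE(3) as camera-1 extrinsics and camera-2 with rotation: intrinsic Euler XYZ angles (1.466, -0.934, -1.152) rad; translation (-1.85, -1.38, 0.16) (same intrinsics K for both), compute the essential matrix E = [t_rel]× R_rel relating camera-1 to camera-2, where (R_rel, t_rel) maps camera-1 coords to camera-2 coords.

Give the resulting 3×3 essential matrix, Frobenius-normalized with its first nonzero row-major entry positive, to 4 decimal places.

matrix = [0.0242 -0.0415 0.2004; -0.5329 -0.2168 -0.3926; -0.2933 -0.3285 0.5277]

source (fourbar_fk): coupler pose = R=[0.8507 -0.5256 0.0000; 0.5256 0.8507 0.0000; 0.0000 0.0000 1.0000], t=(1.0498, 0.4181, 0.0000)
after S1 (compose_se3): R=[0.2266 -0.8987 0.3756; 0.3196 -0.2956 -0.9003; 0.9201 0.3241 0.2202], t=(-1.2916, 1.3936, 1.4903)
after S2 (essential): [0.0242 -0.0415 0.2004; -0.5329 -0.2168 -0.3926; -0.2933 -0.3285 0.5277]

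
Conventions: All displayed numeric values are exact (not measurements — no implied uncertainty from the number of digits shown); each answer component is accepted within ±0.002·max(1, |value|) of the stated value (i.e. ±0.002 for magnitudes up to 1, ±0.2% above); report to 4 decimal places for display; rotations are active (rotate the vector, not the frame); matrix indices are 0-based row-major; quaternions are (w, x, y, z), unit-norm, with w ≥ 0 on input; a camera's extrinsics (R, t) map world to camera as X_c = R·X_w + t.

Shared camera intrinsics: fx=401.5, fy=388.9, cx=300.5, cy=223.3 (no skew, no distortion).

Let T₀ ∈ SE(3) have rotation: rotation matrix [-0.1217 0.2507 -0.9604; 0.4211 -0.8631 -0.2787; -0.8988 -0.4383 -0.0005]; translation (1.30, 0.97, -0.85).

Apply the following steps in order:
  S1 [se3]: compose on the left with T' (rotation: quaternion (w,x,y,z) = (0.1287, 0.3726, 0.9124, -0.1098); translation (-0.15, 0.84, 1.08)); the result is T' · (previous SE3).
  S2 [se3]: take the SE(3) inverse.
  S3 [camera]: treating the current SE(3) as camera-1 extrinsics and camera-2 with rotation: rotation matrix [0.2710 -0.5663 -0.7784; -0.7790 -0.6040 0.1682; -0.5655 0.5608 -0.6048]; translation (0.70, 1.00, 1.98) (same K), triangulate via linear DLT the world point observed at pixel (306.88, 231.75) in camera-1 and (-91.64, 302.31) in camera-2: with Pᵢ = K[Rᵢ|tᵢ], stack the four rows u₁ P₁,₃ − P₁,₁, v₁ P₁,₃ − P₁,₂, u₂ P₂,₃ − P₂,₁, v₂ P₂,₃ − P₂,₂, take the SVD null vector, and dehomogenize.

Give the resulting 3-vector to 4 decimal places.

after S1 (compose_se3): R=[0.2446 -0.8512 0.4644; 0.4810 -0.3094 -0.8203; 0.8419 0.4240 0.3338], t=(-0.4890, 2.6163, 1.3683)
after S2 (invert_se3): R=[0.2446 0.4810 0.8419; -0.8512 -0.3094 0.4240; 0.4644 -0.8203 0.3338], t=(-2.2909, -0.1870, 1.9167)
after S3 (triangulate): (0.1487, 1.4546, 1.8735)

result = (0.1487, 1.4546, 1.8735)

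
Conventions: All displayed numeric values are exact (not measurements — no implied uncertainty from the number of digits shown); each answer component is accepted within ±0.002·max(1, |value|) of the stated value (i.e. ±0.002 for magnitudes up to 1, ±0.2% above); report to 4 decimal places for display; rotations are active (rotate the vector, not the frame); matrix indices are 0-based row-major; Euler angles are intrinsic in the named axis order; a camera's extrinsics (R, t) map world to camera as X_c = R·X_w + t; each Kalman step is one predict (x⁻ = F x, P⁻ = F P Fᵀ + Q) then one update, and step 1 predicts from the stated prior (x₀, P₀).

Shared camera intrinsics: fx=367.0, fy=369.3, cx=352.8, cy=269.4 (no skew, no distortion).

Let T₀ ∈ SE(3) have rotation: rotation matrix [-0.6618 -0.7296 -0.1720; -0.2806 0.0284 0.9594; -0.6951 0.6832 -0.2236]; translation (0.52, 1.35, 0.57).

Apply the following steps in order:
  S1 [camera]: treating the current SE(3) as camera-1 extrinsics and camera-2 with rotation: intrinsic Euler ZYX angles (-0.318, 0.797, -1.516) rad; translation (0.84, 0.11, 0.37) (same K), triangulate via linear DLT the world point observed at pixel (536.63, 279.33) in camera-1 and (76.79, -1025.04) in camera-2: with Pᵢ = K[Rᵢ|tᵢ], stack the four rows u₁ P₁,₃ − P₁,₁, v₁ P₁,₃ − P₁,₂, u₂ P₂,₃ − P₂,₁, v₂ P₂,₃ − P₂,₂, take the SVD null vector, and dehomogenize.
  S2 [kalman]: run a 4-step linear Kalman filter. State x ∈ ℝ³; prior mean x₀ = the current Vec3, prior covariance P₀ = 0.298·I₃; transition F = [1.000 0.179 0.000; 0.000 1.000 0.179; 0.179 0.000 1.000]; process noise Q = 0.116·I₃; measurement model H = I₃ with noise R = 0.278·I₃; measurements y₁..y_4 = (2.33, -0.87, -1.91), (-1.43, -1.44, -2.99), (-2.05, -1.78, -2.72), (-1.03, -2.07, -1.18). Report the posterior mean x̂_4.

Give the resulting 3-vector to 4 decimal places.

result = (-1.2439, -2.0853, -2.0237)

after S1 (triangulate): (-0.4080, 0.4220, -1.4976)
after S2 (kf_track): (-1.2439, -2.0853, -2.0237)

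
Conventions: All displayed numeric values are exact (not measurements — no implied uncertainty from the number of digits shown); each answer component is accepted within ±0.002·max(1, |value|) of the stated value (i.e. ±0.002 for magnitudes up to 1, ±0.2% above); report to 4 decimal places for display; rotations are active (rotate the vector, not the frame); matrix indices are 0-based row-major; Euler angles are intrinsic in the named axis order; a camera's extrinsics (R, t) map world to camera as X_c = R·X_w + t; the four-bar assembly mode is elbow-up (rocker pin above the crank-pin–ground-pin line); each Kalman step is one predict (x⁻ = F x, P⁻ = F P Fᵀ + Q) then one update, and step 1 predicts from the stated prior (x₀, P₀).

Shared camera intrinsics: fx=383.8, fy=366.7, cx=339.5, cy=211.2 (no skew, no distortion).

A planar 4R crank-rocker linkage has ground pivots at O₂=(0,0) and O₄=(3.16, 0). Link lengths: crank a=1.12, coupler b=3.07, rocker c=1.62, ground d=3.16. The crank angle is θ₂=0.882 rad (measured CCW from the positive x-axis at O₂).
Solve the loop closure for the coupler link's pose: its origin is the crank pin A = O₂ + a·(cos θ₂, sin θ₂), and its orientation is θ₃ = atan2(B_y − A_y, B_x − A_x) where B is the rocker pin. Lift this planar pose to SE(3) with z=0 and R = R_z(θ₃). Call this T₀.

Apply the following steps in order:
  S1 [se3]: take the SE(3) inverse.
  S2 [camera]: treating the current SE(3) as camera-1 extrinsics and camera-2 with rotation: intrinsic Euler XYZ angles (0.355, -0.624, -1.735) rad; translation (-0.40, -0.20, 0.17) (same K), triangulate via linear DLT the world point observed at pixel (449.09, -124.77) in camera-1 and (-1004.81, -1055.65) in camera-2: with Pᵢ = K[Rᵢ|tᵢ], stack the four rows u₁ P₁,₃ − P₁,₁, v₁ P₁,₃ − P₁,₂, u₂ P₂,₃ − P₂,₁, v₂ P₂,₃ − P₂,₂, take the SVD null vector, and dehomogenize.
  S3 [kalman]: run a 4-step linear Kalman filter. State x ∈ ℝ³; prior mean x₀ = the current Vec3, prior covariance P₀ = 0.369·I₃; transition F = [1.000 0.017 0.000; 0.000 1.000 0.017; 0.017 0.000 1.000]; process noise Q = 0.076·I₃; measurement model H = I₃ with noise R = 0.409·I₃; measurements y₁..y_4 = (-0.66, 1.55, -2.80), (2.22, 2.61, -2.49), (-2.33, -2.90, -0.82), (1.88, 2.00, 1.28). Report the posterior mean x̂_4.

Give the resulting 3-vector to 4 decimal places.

source (fourbar_fk): coupler pose = R=[0.9767 -0.2147 0.0000; 0.2147 0.9767 0.0000; 0.0000 0.0000 1.0000], t=(0.7119, 0.8647, 0.0000)
after S1 (invert_se3): R=[0.9767 0.2147 0.0000; -0.2147 0.9767 0.0000; 0.0000 0.0000 1.0000], t=(-0.8809, -0.6917, 0.0000)
after S2 (triangulate): (1.4294, -0.3930, 1.5088)
after S3 (kf_track): (0.5818, 0.5840, -0.3093)

result = (0.5818, 0.5840, -0.3093)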